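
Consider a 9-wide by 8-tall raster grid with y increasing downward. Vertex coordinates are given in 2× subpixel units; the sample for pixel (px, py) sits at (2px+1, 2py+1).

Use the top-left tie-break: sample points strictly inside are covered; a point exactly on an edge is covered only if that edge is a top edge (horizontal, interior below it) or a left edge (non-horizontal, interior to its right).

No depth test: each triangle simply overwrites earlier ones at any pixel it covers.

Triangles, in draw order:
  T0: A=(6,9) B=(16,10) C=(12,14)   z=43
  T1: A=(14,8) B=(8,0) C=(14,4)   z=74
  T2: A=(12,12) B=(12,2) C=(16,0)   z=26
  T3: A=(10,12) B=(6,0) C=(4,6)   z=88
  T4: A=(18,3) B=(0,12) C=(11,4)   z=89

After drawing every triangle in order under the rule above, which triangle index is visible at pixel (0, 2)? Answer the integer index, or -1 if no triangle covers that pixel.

T0:
  2·area = 44
  edge (6, 9)→(16, 10): d=(10,1) right/bottom  bias=-1
  edge (16, 10)→(12, 14): d=(-4,4) right/bottom  bias=-1
  edge (12, 14)→(6, 9): d=(-6,-5) top-left  bias=+0
    (8,4)@(17, 9): e=[-11,0,55] → ·  [on edge]
    (4,5)@(9, 11): e=[17,24,3] → █
    (5,5)@(11, 11): e=[15,16,13] → █
    (6,5)@(13, 11): e=[13,8,23] → █
    (7,5)@(15, 11): e=[11,0,33] → ·  [on edge]
    (4,6)@(9, 13): e=[37,16,-9] → ·
    (5,6)@(11, 13): e=[35,8,1] → █
    (6,6)@(13, 13): e=[33,0,11] → ·  [on edge]
    (5,7)@(11, 15): e=[55,0,-11] → ·  [on edge]
  covered (4 px):
    · · · · · · · · ·
    · · · · · · · · ·
    · · · · · · · · ·
    · · · · · · · · ·
    · · · · · · · · ·
    · · · · █ █ █ · ·
    · · · · · █ · · ·
    · · · · · · · · ·
T1:
  2·area = 24
  edge (14, 8)→(8, 0): d=(-6,-8) top-left  bias=+0
  edge (8, 0)→(14, 4): d=(6,4) right/bottom  bias=-1
  edge (14, 4)→(14, 8): d=(0,4) right/bottom  bias=-1
    (4,0)@(9, 1): e=[2,2,20] → █
    (5,0)@(11, 1): e=[18,-6,12] → ·
    (4,1)@(9, 3): e=[-10,14,20] → ·
    (5,1)@(11, 3): e=[6,6,12] → █
    (6,1)@(13, 3): e=[22,-2,4] → ·
    (5,2)@(11, 5): e=[-6,18,12] → ·
    (6,2)@(13, 5): e=[10,10,4] → █
    (7,2)@(15, 5): e=[26,2,-4] → ·
    (6,3)@(13, 7): e=[-2,22,4] → ·
  covered (3 px):
    · · · · █ · · · ·
    · · · · · █ · · ·
    · · · · · · █ · ·
    · · · · · · · · ·
    · · · · · · · · ·
    · · · · · · · · ·
    · · · · · · · · ·
    · · · · · · · · ·
T2:
  2·area = 40
  edge (12, 12)→(12, 2): d=(0,-10) top-left  bias=+0
  edge (12, 2)→(16, 0): d=(4,-2) top-left  bias=+0
  edge (16, 0)→(12, 12): d=(-4,12) right/bottom  bias=-1
    (7,0)@(15, 1): e=[30,2,8] → █
    (8,0)@(17, 1): e=[50,6,-16] → ·
    (6,1)@(13, 3): e=[10,6,24] → █
    (7,1)@(15, 3): e=[30,10,0] → ·  [on edge]
    (6,2)@(13, 5): e=[10,14,16] → █
    (7,2)@(15, 5): e=[30,18,-8] → ·
    (6,3)@(13, 7): e=[10,22,8] → █
    (7,3)@(15, 7): e=[30,26,-16] → ·
    (6,4)@(13, 9): e=[10,30,0] → ·  [on edge]
    (5,7)@(11, 15): e=[-10,50,0] → ·  [on edge]
  covered (4 px):
    · · · · · · · █ ·
    · · · · · · █ · ·
    · · · · · · █ · ·
    · · · · · · █ · ·
    · · · · · · · · ·
    · · · · · · · · ·
    · · · · · · · · ·
    · · · · · · · · ·
T3:
  2·area = 48  (B↔C swapped to make it positive)
  edge (10, 12)→(4, 6): d=(-6,-6) top-left  bias=+0
  edge (4, 6)→(6, 0): d=(2,-6) top-left  bias=+0
  edge (6, 0)→(10, 12): d=(4,12) right/bottom  bias=-1
    (0,1)@(1, 3): e=[0,-24,72] → ·  [on edge]
    (2,1)@(5, 3): e=[24,0,24] → █  [on edge]
    (3,1)@(7, 3): e=[36,12,0] → ·  [on edge]
    (1,2)@(3, 5): e=[0,-8,56] → ·  [on edge]
    (2,2)@(5, 5): e=[12,4,32] → █
    (3,2)@(7, 5): e=[24,16,8] → █
    (4,2)@(9, 5): e=[36,28,-16] → ·
    (2,3)@(5, 7): e=[0,8,40] → █  [on edge]
    (4,3)@(9, 7): e=[24,32,-8] → ·
    (1,4)@(3, 9): e=[-24,0,72] → ·  [on edge]
    (2,4)@(5, 9): e=[-12,12,48] → ·
    (3,4)@(7, 9): e=[0,24,24] → █  [on edge]
    (4,4)@(9, 9): e=[12,36,0] → ·  [on edge]
    (4,5)@(9, 11): e=[0,40,8] → █  [on edge]
    (5,6)@(11, 13): e=[0,56,-8] → ·  [on edge]
    (0,7)@(1, 15): e=[-72,0,120] → ·  [on edge]
    (5,7)@(11, 15): e=[-12,60,0] → ·  [on edge]
    (6,7)@(13, 15): e=[0,72,-24] → ·  [on edge]
  covered (7 px):
    · · · · · · · · ·
    · · █ · · · · · ·
    · · █ █ · · · · ·
    · · █ █ · · · · ·
    · · · █ · · · · ·
    · · · · █ · · · ·
    · · · · · · · · ·
    · · · · · · · · ·
T4:
  2·area = 45
  edge (18, 3)→(0, 12): d=(-18,9) right/bottom  bias=-1
  edge (0, 12)→(11, 4): d=(11,-8) top-left  bias=+0
  edge (11, 4)→(18, 3): d=(7,-1) top-left  bias=+0
    (5,2)@(11, 5): e=[27,11,7] → █
    (6,2)@(13, 5): e=[9,27,9] → █
    (7,2)@(15, 5): e=[-9,43,11] → ·
    (3,3)@(7, 7): e=[27,1,17] → █
    (4,3)@(9, 7): e=[9,17,19] → █
    (5,3)@(11, 7): e=[-9,33,21] → ·
    (6,3)@(13, 7): e=[-27,49,23] → ·
    (2,4)@(5, 9): e=[9,7,29] → █
    (3,4)@(7, 9): e=[-9,23,31] → ·
    (4,4)@(9, 9): e=[-27,39,33] → ·
    (2,5)@(5, 11): e=[-27,29,43] → ·
  covered (5 px):
    · · · · · · · · ·
    · · · · · · · · ·
    · · · · · █ █ · ·
    · · · █ █ · · · ·
    · · █ · · · · · ·
    · · · · · · · · ·
    · · · · · · · · ·
    · · · · · · · · ·

Z-buffer (winner per pixel, '.' = empty):
  . . . . 1 . . 2 .
  . . 3 . . 1 2 . .
  . . 3 3 . 4 4 . .
  . . 3 4 4 . 2 . .
  . . 4 3 . . . . .
  . . . . 3 0 0 . .
  . . . . . 0 . . .
  . . . . . . . . .

Result: -1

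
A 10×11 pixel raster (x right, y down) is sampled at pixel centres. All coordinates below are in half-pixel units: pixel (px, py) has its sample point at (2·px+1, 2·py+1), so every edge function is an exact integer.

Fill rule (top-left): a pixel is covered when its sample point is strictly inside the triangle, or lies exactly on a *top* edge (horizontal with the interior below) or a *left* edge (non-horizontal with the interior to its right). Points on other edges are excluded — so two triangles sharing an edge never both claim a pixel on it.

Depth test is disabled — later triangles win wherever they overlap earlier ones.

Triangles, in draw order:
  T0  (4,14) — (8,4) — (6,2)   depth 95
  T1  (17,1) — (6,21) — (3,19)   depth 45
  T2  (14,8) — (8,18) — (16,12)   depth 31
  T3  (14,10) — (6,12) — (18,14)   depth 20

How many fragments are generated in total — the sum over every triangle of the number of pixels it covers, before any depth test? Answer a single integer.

T0:
  2·area = 28  (B↔C swapped to make it positive)
  edge (4, 14)→(6, 2): d=(2,-12) top-left  bias=+0
  edge (6, 2)→(8, 4): d=(2,2) right/bottom  bias=-1
  edge (8, 4)→(4, 14): d=(-4,10) right/bottom  bias=-1
    (2,0)@(5, 1): e=[-14,0,42] → ·  [on edge]
    (3,1)@(7, 3): e=[14,0,14] → ·  [on edge]
    (3,2)@(7, 5): e=[18,4,6] → █
    (4,2)@(9, 5): e=[42,0,-14] → ·  [on edge]
    (3,3)@(7, 7): e=[22,8,-2] → ·
    (5,3)@(11, 7): e=[70,0,-42] → ·  [on edge]
    (2,4)@(5, 9): e=[2,16,10] → █
    (3,4)@(7, 9): e=[26,12,-10] → ·
    (6,4)@(13, 9): e=[98,0,-70] → ·  [on edge]
    (2,5)@(5, 11): e=[6,20,2] → █
    (3,5)@(7, 11): e=[30,16,-18] → ·
    (7,5)@(15, 11): e=[126,0,-98] → ·  [on edge]
    (8,6)@(17, 13): e=[154,0,-126] → ·  [on edge]
    (9,7)@(19, 15): e=[182,0,-154] → ·  [on edge]
  covered (3 px):
    · · · · · · · · · ·
    · · · · · · · · · ·
    · · · █ · · · · · ·
    · · · · · · · · · ·
    · · █ · · · · · · ·
    · · █ · · · · · · ·
    · · · · · · · · · ·
    · · · · · · · · · ·
    · · · · · · · · · ·
    · · · · · · · · · ·
    · · · · · · · · · ·
T1:
  2·area = 82
  edge (17, 1)→(6, 21): d=(-11,20) right/bottom  bias=-1
  edge (6, 21)→(3, 19): d=(-3,-2) top-left  bias=+0
  edge (3, 19)→(17, 1): d=(14,-18) top-left  bias=+0
    (8,0)@(17, 1): e=[0,82,0] → ·  [on edge]
    (6,3)@(13, 7): e=[14,56,12] → █
    (7,3)@(15, 7): e=[-26,60,48] → ·
    (5,4)@(11, 9): e=[32,46,4] → █
    (6,4)@(13, 9): e=[-8,50,40] → ·
    (5,5)@(11, 11): e=[10,40,32] → █
    (6,5)@(13, 11): e=[-30,44,68] → ·
    (4,6)@(9, 13): e=[28,30,24] → █
    (5,6)@(11, 13): e=[-12,34,60] → ·
    (3,7)@(7, 15): e=[46,20,16] → █
    (5,7)@(11, 15): e=[-34,28,88] → ·
    (2,8)@(5, 17): e=[64,10,8] → █
    (1,9)@(3, 19): e=[82,0,0] → █  [on edge]
  covered (11 px):
    · · · · · · · · · ·
    · · · · · · · · · ·
    · · · · · · · · · ·
    · · · · · · █ · · ·
    · · · · · █ · · · ·
    · · · · · █ · · · ·
    · · · · █ · · · · ·
    · · · █ █ · · · · ·
    · · █ █ · · · · · ·
    · █ █ █ · · · · · ·
    · · · · · · · · · ·
T2:
  2·area = 44  (B↔C swapped to make it positive)
  edge (14, 8)→(16, 12): d=(2,4) right/bottom  bias=-1
  edge (16, 12)→(8, 18): d=(-8,6) right/bottom  bias=-1
  edge (8, 18)→(14, 8): d=(6,-10) top-left  bias=+0
    (8,1)@(17, 3): e=[-22,66,0] → ·  [on edge]
    (6,5)@(13, 11): e=[10,26,8] → █
    (7,5)@(15, 11): e=[2,14,28] → █
    (8,5)@(17, 11): e=[-6,2,48] → ·
    (5,6)@(11, 13): e=[22,22,0] → █  [on edge]
    (7,6)@(15, 13): e=[6,-2,40] → ·
    (5,7)@(11, 15): e=[26,6,12] → █
    (6,7)@(13, 15): e=[18,-6,32] → ·
    (4,8)@(9, 17): e=[38,2,4] → █
    (5,8)@(11, 17): e=[30,-10,24] → ·
    (4,9)@(9, 19): e=[42,-14,16] → ·
  covered (6 px):
    · · · · · · · · · ·
    · · · · · · · · · ·
    · · · · · · · · · ·
    · · · · · · · · · ·
    · · · · · · · · · ·
    · · · · · · █ █ · ·
    · · · · · █ █ · · ·
    · · · · · █ · · · ·
    · · · · █ · · · · ·
    · · · · · · · · · ·
    · · · · · · · · · ·
T3:
  2·area = 40  (B↔C swapped to make it positive)
  edge (14, 10)→(18, 14): d=(4,4) right/bottom  bias=-1
  edge (18, 14)→(6, 12): d=(-12,-2) top-left  bias=+0
  edge (6, 12)→(14, 10): d=(8,-2) top-left  bias=+0
    (2,0)@(5, 1): e=[0,130,-90] → ·  [on edge]
    (3,1)@(7, 3): e=[0,110,-70] → ·  [on edge]
    (4,2)@(9, 5): e=[0,90,-50] → ·  [on edge]
    (5,3)@(11, 7): e=[0,70,-30] → ·  [on edge]
    (6,4)@(13, 9): e=[0,50,-10] → ·  [on edge]
    (5,5)@(11, 11): e=[16,22,2] → █
    (6,5)@(13, 11): e=[8,26,6] → █
    (7,5)@(15, 11): e=[0,30,10] → ·  [on edge]
    (5,6)@(11, 13): e=[24,-2,18] → ·
    (6,6)@(13, 13): e=[16,2,22] → █
    (7,6)@(15, 13): e=[8,6,26] → █
    (8,6)@(17, 13): e=[0,10,30] → ·  [on edge]
    (9,7)@(19, 15): e=[0,-10,50] → ·  [on edge]
  covered (4 px):
    · · · · · · · · · ·
    · · · · · · · · · ·
    · · · · · · · · · ·
    · · · · · · · · · ·
    · · · · · · · · · ·
    · · · · · █ █ · · ·
    · · · · · · █ █ · ·
    · · · · · · · · · ·
    · · · · · · · · · ·
    · · · · · · · · · ·
    · · · · · · · · · ·

Answer: 24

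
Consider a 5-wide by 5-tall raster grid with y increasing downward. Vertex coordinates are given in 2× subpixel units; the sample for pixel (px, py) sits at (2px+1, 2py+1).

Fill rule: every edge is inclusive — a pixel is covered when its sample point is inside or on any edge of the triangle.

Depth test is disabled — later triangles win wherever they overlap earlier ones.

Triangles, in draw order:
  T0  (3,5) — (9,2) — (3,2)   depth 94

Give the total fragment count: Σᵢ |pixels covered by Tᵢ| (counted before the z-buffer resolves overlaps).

T0:
  2·area = 18  (B↔C swapped to make it positive)
  edge (3, 5)→(3, 2): d=(0,-3) inclusive
  edge (3, 2)→(9, 2): d=(6,0) inclusive
  edge (9, 2)→(3, 5): d=(-6,3) inclusive
    (1,0)@(3, 1): e=[0,-6,24] → .  [on edge]
    (1,1)@(3, 3): e=[0,6,12] → X  [on edge]
    (2,1)@(5, 3): e=[6,6,6] → X
    (3,1)@(7, 3): e=[12,6,0] → X  [on edge]
    (4,1)@(9, 3): e=[18,6,-6] → .
    (1,2)@(3, 5): e=[0,18,0] → X  [on edge]
    (2,2)@(5, 5): e=[6,18,-6] → .
    (3,2)@(7, 5): e=[12,18,-12] → .
    (1,3)@(3, 7): e=[0,30,-12] → .  [on edge]
    (1,4)@(3, 9): e=[0,42,-24] → .  [on edge]
  covered (4 px):
    . . . . .
    . X X X .
    . X . . .
    . . . . .
    . . . . .

Final: 4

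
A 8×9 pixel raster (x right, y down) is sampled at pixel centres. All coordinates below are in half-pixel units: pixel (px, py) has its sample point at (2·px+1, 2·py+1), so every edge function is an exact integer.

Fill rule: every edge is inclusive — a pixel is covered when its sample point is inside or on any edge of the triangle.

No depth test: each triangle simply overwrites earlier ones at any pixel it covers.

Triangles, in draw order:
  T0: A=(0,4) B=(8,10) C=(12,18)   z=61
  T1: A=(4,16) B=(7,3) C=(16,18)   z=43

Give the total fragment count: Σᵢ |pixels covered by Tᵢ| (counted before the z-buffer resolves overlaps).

T0:
  2·area = 40
  edge (0, 4)→(8, 10): d=(8,6) inclusive
  edge (8, 10)→(12, 18): d=(4,8) inclusive
  edge (12, 18)→(0, 4): d=(-12,-14) inclusive
    (0,2)@(1, 5): e=[2,36,2] → #
    (1,2)@(3, 5): e=[-10,20,30] → ·
    (0,3)@(1, 7): e=[18,44,-22] → ·
    (1,3)@(3, 7): e=[6,28,6] → #
    (2,3)@(5, 7): e=[-6,12,34] → ·
    (1,4)@(3, 9): e=[22,36,-18] → ·
    (2,4)@(5, 9): e=[10,20,10] → #
    (3,4)@(7, 9): e=[-2,4,38] → ·
    (2,5)@(5, 11): e=[26,28,-14] → ·
    (3,5)@(7, 11): e=[14,12,14] → #
    (4,5)@(9, 11): e=[2,-4,42] → ·
    (3,6)@(7, 13): e=[30,20,-10] → ·
  covered (5 px):
    · · · · · · · ·
    · · · · · · · ·
    # · · · · · · ·
    · # · · · · · ·
    · · # · · · · ·
    · · · # · · · ·
    · · · · # · · ·
    · · · · · · · ·
    · · · · · · · ·
T1:
  2·area = 162
  edge (4, 16)→(7, 3): d=(3,-13) inclusive
  edge (7, 3)→(16, 18): d=(9,15) inclusive
  edge (16, 18)→(4, 16): d=(-12,-2) inclusive
    (3,1)@(7, 3): e=[0,0,162] → #  [on edge]
    (4,1)@(9, 3): e=[26,-30,166] → ·
    (3,2)@(7, 5): e=[6,18,138] → #
    (4,2)@(9, 5): e=[32,-12,142] → ·
    (3,3)@(7, 7): e=[12,36,114] → #
    (4,3)@(9, 7): e=[38,6,118] → #
    (5,3)@(11, 7): e=[64,-24,122] → ·
    (3,4)@(7, 9): e=[18,54,90] → #
    (5,4)@(11, 9): e=[70,-6,98] → ·
    (3,5)@(7, 11): e=[24,72,66] → #
    (5,5)@(11, 11): e=[76,12,74] → #
    (6,5)@(13, 11): e=[102,-18,78] → ·
    (6,6)@(13, 13): e=[108,0,54] → #  [on edge]
  covered (22 px):
    · · · · · · · ·
    · · · # · · · ·
    · · · # · · · ·
    · · · # # · · ·
    · · · # # · · ·
    · · · # # # · ·
    · · # # # # # ·
    · · # # # # # ·
    · · · · · # # #

Answer: 27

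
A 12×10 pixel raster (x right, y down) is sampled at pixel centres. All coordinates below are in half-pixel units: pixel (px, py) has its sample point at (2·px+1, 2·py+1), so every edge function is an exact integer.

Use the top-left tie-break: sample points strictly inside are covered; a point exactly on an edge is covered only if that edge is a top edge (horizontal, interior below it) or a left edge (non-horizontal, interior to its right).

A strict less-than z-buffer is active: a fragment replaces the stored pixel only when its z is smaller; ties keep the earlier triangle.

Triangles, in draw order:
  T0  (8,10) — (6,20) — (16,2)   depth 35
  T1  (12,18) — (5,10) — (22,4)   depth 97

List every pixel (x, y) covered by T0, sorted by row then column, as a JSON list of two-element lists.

T0:
  2·area = 64  (B↔C swapped to make it positive)
  edge (8, 10)→(16, 2): d=(8,-8) top-left  bias=+0
  edge (16, 2)→(6, 20): d=(-10,18) right/bottom  bias=-1
  edge (6, 20)→(8, 10): d=(2,-10) top-left  bias=+0
    (8,0)@(17, 1): e=[0,-8,72] → ·  [on edge]
    (7,1)@(15, 3): e=[0,8,56] → █  [on edge]
    (8,1)@(17, 3): e=[16,-28,76] → ·
    (4,2)@(9, 5): e=[-32,96,0] → ·  [on edge]
    (6,2)@(13, 5): e=[0,24,40] → █  [on edge]
    (7,2)@(15, 5): e=[16,-12,60] → ·
    (5,3)@(11, 7): e=[0,40,24] → █  [on edge]
    (7,3)@(15, 7): e=[32,-32,64] → ·
    (4,4)@(9, 9): e=[0,56,8] → █  [on edge]
    (6,4)@(13, 9): e=[32,-16,48] → ·
    (3,5)@(7, 11): e=[0,72,-8] → ·  [on edge]
    (4,5)@(9, 11): e=[16,36,12] → █
    (5,5)@(11, 11): e=[32,0,32] → ·  [on edge]
    (2,6)@(5, 13): e=[0,88,-24] → ·  [on edge]
    (1,7)@(3, 15): e=[0,104,-40] → ·  [on edge]
    (3,7)@(7, 15): e=[32,32,0] → █  [on edge]
    (0,8)@(1, 17): e=[0,120,-56] → ·  [on edge]
  covered (10 px):
    · · · · · · · · · · · ·
    · · · · · · · █ · · · ·
    · · · · · · █ · · · · ·
    · · · · · █ █ · · · · ·
    · · · · █ █ · · · · · ·
    · · · · █ · · · · · · ·
    · · · · █ · · · · · · ·
    · · · █ · · · · · · · ·
    · · · █ · · · · · · · ·
    · · · · · · · · · · · ·
T1:
  2·area = 178
  edge (12, 18)→(5, 10): d=(-7,-8) top-left  bias=+0
  edge (5, 10)→(22, 4): d=(17,-6) top-left  bias=+0
  edge (22, 4)→(12, 18): d=(-10,14) right/bottom  bias=-1
    (10,2)@(21, 5): e=[163,11,4] → █
    (11,2)@(23, 5): e=[179,23,-24] → ·
    (7,3)@(15, 7): e=[101,9,68] → █
    (8,3)@(17, 7): e=[117,21,40] → █
    (9,3)@(19, 7): e=[133,33,12] → █
    (10,3)@(21, 7): e=[149,45,-16] → ·
    (4,4)@(9, 9): e=[39,7,132] → █
    (5,4)@(11, 9): e=[55,19,104] → █
    (6,4)@(13, 9): e=[71,31,76] → █
    (9,4)@(19, 9): e=[119,67,-8] → ·
    (3,5)@(7, 11): e=[9,29,140] → █
    (8,5)@(17, 11): e=[89,89,0] → ·  [on edge]
  covered (20 px):
    · · · · · · · · · · · ·
    · · · · · · · · · · · ·
    · · · · · · · · · · █ ·
    · · · · · · · █ █ █ · ·
    · · · · █ █ █ █ █ · · ·
    · · · █ █ █ █ █ · · · ·
    · · · · █ █ █ █ · · · ·
    · · · · · █ █ · · · · ·
    · · · · · · · · · · · ·
    · · · · · · · · · · · ·

Result: [[7,1],[6,2],[5,3],[6,3],[4,4],[5,4],[4,5],[4,6],[3,7],[3,8]]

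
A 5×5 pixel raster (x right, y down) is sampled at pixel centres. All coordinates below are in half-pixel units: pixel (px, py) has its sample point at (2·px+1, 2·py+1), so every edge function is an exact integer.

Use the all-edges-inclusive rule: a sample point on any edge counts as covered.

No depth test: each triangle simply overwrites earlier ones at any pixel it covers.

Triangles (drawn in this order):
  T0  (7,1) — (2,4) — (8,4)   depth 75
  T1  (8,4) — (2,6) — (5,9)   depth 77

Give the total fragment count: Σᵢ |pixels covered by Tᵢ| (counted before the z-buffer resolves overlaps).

T0:
  2·area = 18  (B↔C swapped to make it positive)
  edge (7, 1)→(8, 4): d=(1,3) inclusive
  edge (8, 4)→(2, 4): d=(-6,0) inclusive
  edge (2, 4)→(7, 1): d=(5,-3) inclusive
    (3,0)@(7, 1): e=[0,18,0] → █  [on edge]
    (4,0)@(9, 1): e=[-6,18,6] → ·
    (2,1)@(5, 3): e=[8,6,4] → █
    (4,1)@(9, 3): e=[-4,6,16] → ·
    (2,2)@(5, 5): e=[10,-6,14] → ·
    (3,2)@(7, 5): e=[4,-6,20] → ·
    (4,3)@(9, 7): e=[0,-18,36] → ·  [on edge]
  covered (3 px):
    · · · █ ·
    · · █ █ ·
    · · · · ·
    · · · · ·
    · · · · ·
T1:
  2·area = 24  (B↔C swapped to make it positive)
  edge (8, 4)→(5, 9): d=(-3,5) inclusive
  edge (5, 9)→(2, 6): d=(-3,-3) inclusive
  edge (2, 6)→(8, 4): d=(6,-2) inclusive
    (0,2)@(1, 5): e=[32,0,-8] → ·  [on edge]
    (2,2)@(5, 5): e=[12,12,0] → █  [on edge]
    (3,2)@(7, 5): e=[2,18,4] → █
    (4,2)@(9, 5): e=[-8,24,8] → ·
    (1,3)@(3, 7): e=[16,0,8] → █  [on edge]
    (3,3)@(7, 7): e=[-4,12,16] → ·
    (1,4)@(3, 9): e=[10,-6,20] → ·
    (2,4)@(5, 9): e=[0,0,24] → █  [on edge]
    (3,4)@(7, 9): e=[-10,6,28] → ·
  covered (5 px):
    · · · · ·
    · · · · ·
    · · █ █ ·
    · █ █ · ·
    · · █ · ·

Answer: 8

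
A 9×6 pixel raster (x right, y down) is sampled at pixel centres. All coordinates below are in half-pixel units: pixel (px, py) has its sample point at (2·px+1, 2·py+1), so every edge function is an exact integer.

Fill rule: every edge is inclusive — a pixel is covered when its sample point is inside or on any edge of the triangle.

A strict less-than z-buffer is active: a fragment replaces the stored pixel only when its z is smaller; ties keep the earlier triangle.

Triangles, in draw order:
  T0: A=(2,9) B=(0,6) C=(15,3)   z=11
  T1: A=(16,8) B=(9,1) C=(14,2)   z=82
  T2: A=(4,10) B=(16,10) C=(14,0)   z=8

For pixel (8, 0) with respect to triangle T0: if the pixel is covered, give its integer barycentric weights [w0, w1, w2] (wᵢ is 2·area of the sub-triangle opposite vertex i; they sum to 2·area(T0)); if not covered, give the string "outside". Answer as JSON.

T0:
  2·area = 51
  edge (2, 9)→(0, 6): d=(-2,-3) inclusive
  edge (0, 6)→(15, 3): d=(15,-3) inclusive
  edge (15, 3)→(2, 9): d=(-13,6) inclusive
    (7,1)@(15, 3): e=[51,0,0] → █  [on edge]
    (8,1)@(17, 3): e=[57,6,-12] → ·
    (2,2)@(5, 5): e=[17,0,34] → █  [on edge]
    (3,2)@(7, 5): e=[23,6,22] → █
    (4,2)@(9, 5): e=[29,12,10] → █
    (5,2)@(11, 5): e=[35,18,-2] → ·
    (7,2)@(15, 5): e=[47,30,-26] → ·
    (0,3)@(1, 7): e=[1,18,32] → █
    (1,3)@(3, 7): e=[7,24,20] → █
    (3,3)@(7, 7): e=[19,36,-4] → ·
    (4,3)@(9, 7): e=[25,42,-16] → ·
    (0,4)@(1, 9): e=[-3,48,6] → ·
  covered (7 px):
    · · · · · · · · ·
    · · · · · · · █ ·
    · · █ █ █ · · · ·
    █ █ █ · · · · · ·
    · · · · · · · · ·
    · · · · · · · · ·
T1:
  2·area = 28
  edge (16, 8)→(9, 1): d=(-7,-7) inclusive
  edge (9, 1)→(14, 2): d=(5,1) inclusive
  edge (14, 2)→(16, 8): d=(2,6) inclusive
    (4,0)@(9, 1): e=[0,0,28] → █  [on edge]
    (5,0)@(11, 1): e=[14,-2,16] → ·
    (4,1)@(9, 3): e=[-14,10,32] → ·
    (5,1)@(11, 3): e=[0,8,20] → █  [on edge]
    (6,1)@(13, 3): e=[14,6,8] → █
    (7,1)@(15, 3): e=[28,4,-4] → ·
    (5,2)@(11, 5): e=[-14,18,24] → ·
    (6,2)@(13, 5): e=[0,16,12] → █  [on edge]
    (7,2)@(15, 5): e=[14,14,0] → █  [on edge]
    (8,2)@(17, 5): e=[28,12,-12] → ·
    (6,3)@(13, 7): e=[-14,26,16] → ·
    (7,3)@(15, 7): e=[0,24,4] → █  [on edge]
    (8,4)@(17, 9): e=[0,32,-4] → ·  [on edge]
    (8,5)@(17, 11): e=[-14,42,0] → ·  [on edge]
  covered (6 px):
    · · · · █ · · · ·
    · · · · · █ █ · ·
    · · · · · · █ █ ·
    · · · · · · · █ ·
    · · · · · · · · ·
    · · · · · · · · ·
T2:
  2·area = 120  (B↔C swapped to make it positive)
  edge (4, 10)→(14, 0): d=(10,-10) inclusive
  edge (14, 0)→(16, 10): d=(2,10) inclusive
  edge (16, 10)→(4, 10): d=(-12,0) inclusive
    (6,0)@(13, 1): e=[0,12,108] → █  [on edge]
    (7,0)@(15, 1): e=[20,-8,108] → ·
    (5,1)@(11, 3): e=[0,36,84] → █  [on edge]
    (7,1)@(15, 3): e=[40,-4,84] → ·
    (4,2)@(9, 5): e=[0,60,60] → █  [on edge]
    (7,2)@(15, 5): e=[60,0,60] → █  [on edge]
    (8,2)@(17, 5): e=[80,-20,60] → ·
    (3,3)@(7, 7): e=[0,84,36] → █  [on edge]
    (8,3)@(17, 7): e=[100,-16,36] → ·
    (2,4)@(5, 9): e=[0,108,12] → █  [on edge]
    (8,4)@(17, 9): e=[120,-12,12] → ·
    (1,5)@(3, 11): e=[0,132,-12] → ·  [on edge]
  covered (18 px):
    · · · · · · █ · ·
    · · · · · █ █ · ·
    · · · · █ █ █ █ ·
    · · · █ █ █ █ █ ·
    · · █ █ █ █ █ █ ·
    · · · · · · · · ·

Answer: "outside"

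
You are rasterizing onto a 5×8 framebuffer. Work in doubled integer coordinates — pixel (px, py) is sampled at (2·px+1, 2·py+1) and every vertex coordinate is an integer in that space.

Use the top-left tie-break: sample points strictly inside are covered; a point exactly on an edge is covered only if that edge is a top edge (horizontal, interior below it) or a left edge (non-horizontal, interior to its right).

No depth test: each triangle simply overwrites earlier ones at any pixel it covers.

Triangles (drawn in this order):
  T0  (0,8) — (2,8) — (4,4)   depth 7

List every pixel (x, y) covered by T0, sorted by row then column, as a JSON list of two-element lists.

T0:
  2·area = 8  (B↔C swapped to make it positive)
  edge (0, 8)→(4, 4): d=(4,-4) top-left  bias=+0
  edge (4, 4)→(2, 8): d=(-2,4) right/bottom  bias=-1
  edge (2, 8)→(0, 8): d=(-2,0) right/bottom  bias=-1
    (3,0)@(7, 1): e=[0,-6,14] → ·  [on edge]
    (2,1)@(5, 3): e=[0,-2,10] → ·  [on edge]
    (1,2)@(3, 5): e=[0,2,6] → #  [on edge]
    (2,2)@(5, 5): e=[8,-6,6] → ·
    (0,3)@(1, 7): e=[0,6,2] → #  [on edge]
    (1,3)@(3, 7): e=[8,-2,2] → ·
    (0,4)@(1, 9): e=[8,2,-2] → ·
  covered (2 px):
    · · · · ·
    · · · · ·
    · # · · ·
    # · · · ·
    · · · · ·
    · · · · ·
    · · · · ·
    · · · · ·

Result: [[1,2],[0,3]]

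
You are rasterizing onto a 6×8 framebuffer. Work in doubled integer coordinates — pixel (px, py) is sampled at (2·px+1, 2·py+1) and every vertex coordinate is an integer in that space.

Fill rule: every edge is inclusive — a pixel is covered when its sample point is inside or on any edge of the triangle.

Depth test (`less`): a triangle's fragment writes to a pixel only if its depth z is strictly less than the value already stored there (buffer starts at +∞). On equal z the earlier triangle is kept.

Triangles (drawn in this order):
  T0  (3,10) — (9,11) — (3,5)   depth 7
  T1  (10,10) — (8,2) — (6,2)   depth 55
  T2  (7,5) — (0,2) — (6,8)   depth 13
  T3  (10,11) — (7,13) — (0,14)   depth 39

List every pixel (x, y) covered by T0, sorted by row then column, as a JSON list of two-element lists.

T0:
  2·area = 30  (B↔C swapped to make it positive)
  edge (3, 10)→(3, 5): d=(0,-5) inclusive
  edge (3, 5)→(9, 11): d=(6,6) inclusive
  edge (9, 11)→(3, 10): d=(-6,-1) inclusive
    (1,0)@(3, 1): e=[0,-24,54] → ·  [on edge]
    (0,1)@(1, 3): e=[-10,0,40] → ·  [on edge]
    (1,1)@(3, 3): e=[0,-12,42] → ·  [on edge]
    (1,2)@(3, 5): e=[0,0,30] → #  [on edge]
    (2,2)@(5, 5): e=[10,-12,32] → ·
    (1,3)@(3, 7): e=[0,12,18] → #  [on edge]
    (2,3)@(5, 7): e=[10,0,20] → #  [on edge]
    (3,3)@(7, 7): e=[20,-12,22] → ·
    (1,4)@(3, 9): e=[0,24,6] → #  [on edge]
    (3,4)@(7, 9): e=[20,0,10] → #  [on edge]
    (4,4)@(9, 9): e=[30,-12,12] → ·
    (1,5)@(3, 11): e=[0,36,-6] → ·  [on edge]
    (4,5)@(9, 11): e=[30,0,0] → #  [on edge]
    (1,6)@(3, 13): e=[0,48,-18] → ·  [on edge]
    (5,6)@(11, 13): e=[40,0,-10] → ·  [on edge]
    (1,7)@(3, 15): e=[0,60,-30] → ·  [on edge]
  covered (7 px):
    · · · · · ·
    · · · · · ·
    · # · · · ·
    · # # · · ·
    · # # # · ·
    · · · · # ·
    · · · · · ·
    · · · · · ·
T1:
  2·area = 16  (B↔C swapped to make it positive)
  edge (10, 10)→(6, 2): d=(-4,-8) inclusive
  edge (6, 2)→(8, 2): d=(2,0) inclusive
  edge (8, 2)→(10, 10): d=(2,8) inclusive
    (3,1)@(7, 3): e=[4,2,10] → #
    (4,1)@(9, 3): e=[20,2,-6] → ·
    (3,2)@(7, 5): e=[-4,6,14] → ·
    (4,3)@(9, 7): e=[4,10,2] → #
    (5,3)@(11, 7): e=[20,10,-14] → ·
    (4,4)@(9, 9): e=[-4,14,6] → ·
  covered (2 px):
    · · · · · ·
    · · · # · ·
    · · · · · ·
    · · · · # ·
    · · · · · ·
    · · · · · ·
    · · · · · ·
    · · · · · ·
T2:
  2·area = 24  (B↔C swapped to make it positive)
  edge (7, 5)→(6, 8): d=(-1,3) inclusive
  edge (6, 8)→(0, 2): d=(-6,-6) inclusive
  edge (0, 2)→(7, 5): d=(7,3) inclusive
    (0,1)@(1, 3): e=[20,0,4] → #  [on edge]
    (1,1)@(3, 3): e=[14,12,-2] → ·
    (0,2)@(1, 5): e=[18,-12,18] → ·
    (1,2)@(3, 5): e=[12,0,12] → #  [on edge]
    (2,2)@(5, 5): e=[6,12,6] → #
    (3,2)@(7, 5): e=[0,24,0] → #  [on edge]
    (4,2)@(9, 5): e=[-6,36,-6] → ·
    (1,3)@(3, 7): e=[10,-12,26] → ·
    (2,3)@(5, 7): e=[4,0,20] → #  [on edge]
    (3,3)@(7, 7): e=[-2,12,14] → ·
    (2,4)@(5, 9): e=[2,-12,34] → ·
    (3,4)@(7, 9): e=[-4,0,28] → ·  [on edge]
    (2,5)@(5, 11): e=[0,-24,48] → ·  [on edge]
    (4,5)@(9, 11): e=[-12,0,36] → ·  [on edge]
    (5,6)@(11, 13): e=[-20,0,44] → ·  [on edge]
  covered (5 px):
    · · · · · ·
    # · · · · ·
    · # # # · ·
    · · # · · ·
    · · · · · ·
    · · · · · ·
    · · · · · ·
    · · · · · ·
T3:
  2·area = 11
  edge (10, 11)→(7, 13): d=(-3,2) inclusive
  edge (7, 13)→(0, 14): d=(-7,1) inclusive
  edge (0, 14)→(10, 11): d=(10,-3) inclusive
    (2,6)@(5, 13): e=[4,2,5] → #
    (3,6)@(7, 13): e=[0,0,11] → #  [on edge]
    (4,6)@(9, 13): e=[-4,-2,17] → ·
    (2,7)@(5, 15): e=[-2,-12,25] → ·
    (3,7)@(7, 15): e=[-6,-14,31] → ·
  covered (2 px):
    · · · · · ·
    · · · · · ·
    · · · · · ·
    · · · · · ·
    · · · · · ·
    · · · · · ·
    · · # # · ·
    · · · · · ·

Result: [[1,2],[1,3],[2,3],[1,4],[2,4],[3,4],[4,5]]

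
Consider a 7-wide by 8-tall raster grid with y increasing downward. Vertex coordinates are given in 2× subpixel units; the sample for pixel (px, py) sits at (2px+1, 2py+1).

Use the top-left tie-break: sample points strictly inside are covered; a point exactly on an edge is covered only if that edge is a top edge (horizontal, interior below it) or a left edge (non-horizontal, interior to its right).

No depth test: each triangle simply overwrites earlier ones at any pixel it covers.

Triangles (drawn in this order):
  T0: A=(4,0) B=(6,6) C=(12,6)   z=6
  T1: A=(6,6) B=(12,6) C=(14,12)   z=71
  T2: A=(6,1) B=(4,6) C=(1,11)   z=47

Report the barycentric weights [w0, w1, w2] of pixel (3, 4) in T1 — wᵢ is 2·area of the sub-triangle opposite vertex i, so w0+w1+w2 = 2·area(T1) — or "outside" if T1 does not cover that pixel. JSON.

T0:
  2·area = 36  (B↔C swapped to make it positive)
  edge (4, 0)→(12, 6): d=(8,6) right/bottom  bias=-1
  edge (12, 6)→(6, 6): d=(-6,0) right/bottom  bias=-1
  edge (6, 6)→(4, 0): d=(-2,-6) top-left  bias=+0
    (2,0)@(5, 1): e=[2,30,4] → #
    (3,0)@(7, 1): e=[-10,30,16] → ·
    (2,1)@(5, 3): e=[18,18,0] → #  [on edge]
    (3,1)@(7, 3): e=[6,18,12] → #
    (4,1)@(9, 3): e=[-6,18,24] → ·
    (2,2)@(5, 5): e=[34,6,-4] → ·
    (3,2)@(7, 5): e=[22,6,8] → #
    (4,2)@(9, 5): e=[10,6,20] → #
    (5,2)@(11, 5): e=[-2,6,32] → ·
    (3,3)@(7, 7): e=[38,-6,4] → ·
    (4,3)@(9, 7): e=[26,-6,16] → ·
    (3,4)@(7, 9): e=[54,-18,0] → ·  [on edge]
    (4,7)@(9, 15): e=[90,-54,0] → ·  [on edge]
  covered (5 px):
    · · # · · · ·
    · · # # · · ·
    · · · # # · ·
    · · · · · · ·
    · · · · · · ·
    · · · · · · ·
    · · · · · · ·
    · · · · · · ·
T1:
  2·area = 36
  edge (6, 6)→(12, 6): d=(6,0) top-left  bias=+0
  edge (12, 6)→(14, 12): d=(2,6) right/bottom  bias=-1
  edge (14, 12)→(6, 6): d=(-8,-6) top-left  bias=+0
    (5,1)@(11, 3): e=[-18,0,54] → ·  [on edge]
    (4,3)@(9, 7): e=[6,20,10] → #
    (5,3)@(11, 7): e=[6,8,22] → #
    (6,3)@(13, 7): e=[6,-4,34] → ·
    (4,4)@(9, 9): e=[18,24,-6] → ·
    (5,4)@(11, 9): e=[18,12,6] → #
    (6,4)@(13, 9): e=[18,0,18] → ·  [on edge]
    (5,5)@(11, 11): e=[30,16,-10] → ·
    (6,5)@(13, 11): e=[30,4,2] → #
    (6,6)@(13, 13): e=[42,8,-14] → ·
  covered (4 px):
    · · · · · · ·
    · · · · · · ·
    · · · · · · ·
    · · · · # # ·
    · · · · · # ·
    · · · · · · #
    · · · · · · ·
    · · · · · · ·
T2:
  2·area = 5
  edge (6, 1)→(4, 6): d=(-2,5) right/bottom  bias=-1
  edge (4, 6)→(1, 11): d=(-3,5) right/bottom  bias=-1
  edge (1, 11)→(6, 1): d=(5,-10) top-left  bias=+0
    (3,0)@(7, 1): e=[-5,0,10] → ·  [on edge]
    (2,1)@(5, 3): e=[1,4,0] → #  [on edge]
    (3,1)@(7, 3): e=[-9,-6,20] → ·
    (2,2)@(5, 5): e=[-3,-2,10] → ·
    (1,3)@(3, 7): e=[3,2,0] → #  [on edge]
    (2,3)@(5, 7): e=[-7,-8,20] → ·
    (1,4)@(3, 9): e=[-1,-4,10] → ·
    (0,5)@(1, 11): e=[5,0,0] → ·  [on edge]
  covered (2 px):
    · · · · · · ·
    · · # · · · ·
    · · · · · · ·
    · # · · · · ·
    · · · · · · ·
    · · · · · · ·
    · · · · · · ·
    · · · · · · ·

Answer: "outside"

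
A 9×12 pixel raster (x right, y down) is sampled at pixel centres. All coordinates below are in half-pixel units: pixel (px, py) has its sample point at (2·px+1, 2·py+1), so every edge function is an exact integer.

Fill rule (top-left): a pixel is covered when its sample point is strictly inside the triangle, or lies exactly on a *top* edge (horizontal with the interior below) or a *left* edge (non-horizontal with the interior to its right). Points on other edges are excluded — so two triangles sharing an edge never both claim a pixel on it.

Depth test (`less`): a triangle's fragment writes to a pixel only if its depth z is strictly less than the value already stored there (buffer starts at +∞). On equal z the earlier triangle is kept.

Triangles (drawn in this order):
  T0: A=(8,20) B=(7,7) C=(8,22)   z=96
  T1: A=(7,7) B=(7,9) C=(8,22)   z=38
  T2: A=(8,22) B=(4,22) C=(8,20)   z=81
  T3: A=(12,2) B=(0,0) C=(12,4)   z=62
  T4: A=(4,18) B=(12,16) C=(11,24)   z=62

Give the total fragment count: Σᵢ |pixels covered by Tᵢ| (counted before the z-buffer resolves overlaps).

T0:
  2·area = 2  (B↔C swapped to make it positive)
  edge (8, 20)→(8, 22): d=(0,2) right/bottom  bias=-1
  edge (8, 22)→(7, 7): d=(-1,-15) top-left  bias=+0
  edge (7, 7)→(8, 20): d=(1,13) right/bottom  bias=-1
    (3,3)@(7, 7): e=[2,0,0] → ·  [on edge]
  covered (0 px):
    · · · · · · · · ·
    · · · · · · · · ·
    · · · · · · · · ·
    · · · · · · · · ·
    · · · · · · · · ·
    · · · · · · · · ·
    · · · · · · · · ·
    · · · · · · · · ·
    · · · · · · · · ·
    · · · · · · · · ·
    · · · · · · · · ·
    · · · · · · · · ·
T1:
  2·area = 2  (B↔C swapped to make it positive)
  edge (7, 7)→(8, 22): d=(1,15) right/bottom  bias=-1
  edge (8, 22)→(7, 9): d=(-1,-13) top-left  bias=+0
  edge (7, 9)→(7, 7): d=(0,-2) top-left  bias=+0
    (3,0)@(7, 1): e=[-6,8,0] → ·  [on edge]
    (3,1)@(7, 3): e=[-4,6,0] → ·  [on edge]
    (3,2)@(7, 5): e=[-2,4,0] → ·  [on edge]
    (3,3)@(7, 7): e=[0,2,0] → ·  [on edge]
    (3,4)@(7, 9): e=[2,0,0] → █  [on edge]
    (4,4)@(9, 9): e=[-28,26,4] → ·
    (3,5)@(7, 11): e=[4,-2,0] → ·  [on edge]
    (3,6)@(7, 13): e=[6,-4,0] → ·  [on edge]
    (3,7)@(7, 15): e=[8,-6,0] → ·  [on edge]
    (3,8)@(7, 17): e=[10,-8,0] → ·  [on edge]
    (3,9)@(7, 19): e=[12,-10,0] → ·  [on edge]
    (3,10)@(7, 21): e=[14,-12,0] → ·  [on edge]
    (3,11)@(7, 23): e=[16,-14,0] → ·  [on edge]
  covered (1 px):
    · · · · · · · · ·
    · · · · · · · · ·
    · · · · · · · · ·
    · · · · · · · · ·
    · · · █ · · · · ·
    · · · · · · · · ·
    · · · · · · · · ·
    · · · · · · · · ·
    · · · · · · · · ·
    · · · · · · · · ·
    · · · · · · · · ·
    · · · · · · · · ·
T2:
  2·area = 8
  edge (8, 22)→(4, 22): d=(-4,0) right/bottom  bias=-1
  edge (4, 22)→(8, 20): d=(4,-2) top-left  bias=+0
  edge (8, 20)→(8, 22): d=(0,2) right/bottom  bias=-1
    (3,10)@(7, 21): e=[4,2,2] → █
    (4,10)@(9, 21): e=[4,6,-2] → ·
    (3,11)@(7, 23): e=[-4,10,2] → ·
  covered (1 px):
    · · · · · · · · ·
    · · · · · · · · ·
    · · · · · · · · ·
    · · · · · · · · ·
    · · · · · · · · ·
    · · · · · · · · ·
    · · · · · · · · ·
    · · · · · · · · ·
    · · · · · · · · ·
    · · · · · · · · ·
    · · · █ · · · · ·
    · · · · · · · · ·
T3:
  2·area = 24  (B↔C swapped to make it positive)
  edge (12, 2)→(12, 4): d=(0,2) right/bottom  bias=-1
  edge (12, 4)→(0, 0): d=(-12,-4) top-left  bias=+0
  edge (0, 0)→(12, 2): d=(12,2) right/bottom  bias=-1
    (1,0)@(3, 1): e=[18,0,6] → █  [on edge]
    (2,0)@(5, 1): e=[14,8,2] → █
    (3,0)@(7, 1): e=[10,16,-2] → ·
    (1,1)@(3, 3): e=[18,-24,30] → ·
    (2,1)@(5, 3): e=[14,-16,26] → ·
    (4,1)@(9, 3): e=[6,0,18] → █  [on edge]
    (5,1)@(11, 3): e=[2,8,14] → █
    (6,1)@(13, 3): e=[-2,16,10] → ·
    (4,2)@(9, 5): e=[6,-24,42] → ·
    (5,2)@(11, 5): e=[2,-16,38] → ·
    (7,2)@(15, 5): e=[-6,0,30] → ·  [on edge]
  covered (4 px):
    · █ █ · · · · · ·
    · · · · █ █ · · ·
    · · · · · · · · ·
    · · · · · · · · ·
    · · · · · · · · ·
    · · · · · · · · ·
    · · · · · · · · ·
    · · · · · · · · ·
    · · · · · · · · ·
    · · · · · · · · ·
    · · · · · · · · ·
    · · · · · · · · ·
T4:
  2·area = 62
  edge (4, 18)→(12, 16): d=(8,-2) top-left  bias=+0
  edge (12, 16)→(11, 24): d=(-1,8) right/bottom  bias=-1
  edge (11, 24)→(4, 18): d=(-7,-6) top-left  bias=+0
    (4,8)@(9, 17): e=[2,23,37] → █
    (5,8)@(11, 17): e=[6,7,49] → █
    (6,8)@(13, 17): e=[10,-9,61] → ·
    (3,9)@(7, 19): e=[14,37,11] → █
    (6,9)@(13, 19): e=[26,-11,47] → ·
    (3,10)@(7, 21): e=[30,35,-3] → ·
    (4,10)@(9, 21): e=[34,19,9] → █
    (6,10)@(13, 21): e=[42,-13,33] → ·
    (4,11)@(9, 23): e=[50,17,-5] → ·
    (5,11)@(11, 23): e=[54,1,7] → █
    (6,11)@(13, 23): e=[58,-15,19] → ·
  covered (8 px):
    · · · · · · · · ·
    · · · · · · · · ·
    · · · · · · · · ·
    · · · · · · · · ·
    · · · · · · · · ·
    · · · · · · · · ·
    · · · · · · · · ·
    · · · · · · · · ·
    · · · · █ █ · · ·
    · · · █ █ █ · · ·
    · · · · █ █ · · ·
    · · · · · █ · · ·

Answer: 14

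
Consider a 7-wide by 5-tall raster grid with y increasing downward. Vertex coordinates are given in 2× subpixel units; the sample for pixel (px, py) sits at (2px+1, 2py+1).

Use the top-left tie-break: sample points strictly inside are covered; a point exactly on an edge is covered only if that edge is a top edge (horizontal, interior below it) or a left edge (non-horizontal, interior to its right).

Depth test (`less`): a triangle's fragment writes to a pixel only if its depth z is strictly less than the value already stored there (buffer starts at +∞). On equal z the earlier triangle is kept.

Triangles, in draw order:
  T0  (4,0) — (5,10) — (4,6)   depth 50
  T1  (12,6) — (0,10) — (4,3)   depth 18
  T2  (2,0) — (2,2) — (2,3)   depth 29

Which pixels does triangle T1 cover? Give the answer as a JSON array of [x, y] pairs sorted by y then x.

T0:
  2·area = 6
  edge (4, 0)→(5, 10): d=(1,10) right/bottom  bias=-1
  edge (5, 10)→(4, 6): d=(-1,-4) top-left  bias=+0
  edge (4, 6)→(4, 0): d=(0,-6) top-left  bias=+0
  covered (0 px):
    · · · · · · ·
    · · · · · · ·
    · · · · · · ·
    · · · · · · ·
    · · · · · · ·
T1:
  2·area = 68
  edge (12, 6)→(0, 10): d=(-12,4) right/bottom  bias=-1
  edge (0, 10)→(4, 3): d=(4,-7) top-left  bias=+0
  edge (4, 3)→(12, 6): d=(8,3) right/bottom  bias=-1
    (1,2)@(3, 5): e=[48,1,19] → #
    (2,2)@(5, 5): e=[40,15,13] → #
    (3,2)@(7, 5): e=[32,29,7] → #
    (4,2)@(9, 5): e=[24,43,1] → #
    (5,2)@(11, 5): e=[16,57,-5] → ·
    (1,3)@(3, 7): e=[24,9,35] → #
    (4,3)@(9, 7): e=[0,51,17] → ·  [on edge]
    (0,4)@(1, 9): e=[8,3,57] → #
    (1,4)@(3, 9): e=[0,17,51] → ·  [on edge]
    (2,4)@(5, 9): e=[-8,31,45] → ·
    (3,4)@(7, 9): e=[-16,45,39] → ·
  covered (8 px):
    · · · · · · ·
    · · · · · · ·
    · # # # # · ·
    · # # # · · ·
    # · · · · · ·
T2:
  degenerate (2·area = 0) — covers nothing

Result: [[1,2],[2,2],[3,2],[4,2],[1,3],[2,3],[3,3],[0,4]]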